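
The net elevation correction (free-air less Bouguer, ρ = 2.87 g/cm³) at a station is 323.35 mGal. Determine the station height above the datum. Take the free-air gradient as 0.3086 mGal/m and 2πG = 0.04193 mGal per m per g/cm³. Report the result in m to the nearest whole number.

1718

Combined gradient = 0.3086 − 0.04193 × 2.87 = 0.1882609 mGal/m
h = 323.35 / 0.1882609 = 1717.56 m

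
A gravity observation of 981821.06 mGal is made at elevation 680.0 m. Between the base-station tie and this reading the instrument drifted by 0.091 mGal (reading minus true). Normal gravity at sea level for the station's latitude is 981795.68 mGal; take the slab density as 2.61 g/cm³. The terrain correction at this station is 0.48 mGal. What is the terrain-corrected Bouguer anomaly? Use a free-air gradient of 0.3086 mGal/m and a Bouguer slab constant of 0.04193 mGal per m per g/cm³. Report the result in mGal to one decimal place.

Drift-corrected reading = 981821.06 − (0.091) = 981820.969 mGal
Free-air correction = 0.3086 × 680.0 = 209.85 mGal
Free-air anomaly = 981820.969 − 981795.68 + (209.85) = 235.139 mGal
Bouguer slab correction = 0.04193 × 2.61 × 680.0 = 74.42 mGal
Simple Bouguer anomaly = 235.139 − (74.42) = 160.719 mGal
Complete Bouguer anomaly = 160.719 + 0.48 = 161.199 mGal

161.2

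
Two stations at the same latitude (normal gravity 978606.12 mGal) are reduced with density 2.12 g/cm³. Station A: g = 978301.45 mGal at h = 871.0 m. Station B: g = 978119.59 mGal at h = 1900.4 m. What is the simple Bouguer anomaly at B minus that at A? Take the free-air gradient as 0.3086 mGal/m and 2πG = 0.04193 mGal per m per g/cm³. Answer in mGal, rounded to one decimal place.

44.3

Δg_SB(A) = 978301.45 − 978606.12 + 0.3086×871.0 − 0.04193×2.12×871.0 = -113.30 mGal
Δg_SB(B) = 978119.59 − 978606.12 + 0.3086×1900.4 − 0.04193×2.12×1900.4 = -69.00 mGal
Difference = -69.00 − (-113.30) = 44.30 mGal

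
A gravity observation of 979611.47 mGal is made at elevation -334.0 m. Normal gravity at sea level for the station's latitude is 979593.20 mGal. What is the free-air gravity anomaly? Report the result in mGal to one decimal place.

-84.8

Free-air correction = 0.3086 × -334.0 = -103.07 mGal
Free-air anomaly = 979611.47 − 979593.20 + (-103.07) = -84.80 mGal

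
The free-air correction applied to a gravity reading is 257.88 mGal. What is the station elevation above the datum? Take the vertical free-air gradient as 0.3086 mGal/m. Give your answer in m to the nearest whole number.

h = 257.88 / 0.3086 = 835.64 m

836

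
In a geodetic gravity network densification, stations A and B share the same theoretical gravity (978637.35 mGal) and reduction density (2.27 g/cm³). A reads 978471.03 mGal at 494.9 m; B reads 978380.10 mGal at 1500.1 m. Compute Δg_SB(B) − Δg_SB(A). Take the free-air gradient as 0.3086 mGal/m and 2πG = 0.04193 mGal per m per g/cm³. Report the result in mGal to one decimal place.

Δg_SB(A) = 978471.03 − 978637.35 + 0.3086×494.9 − 0.04193×2.27×494.9 = -60.70 mGal
Δg_SB(B) = 978380.10 − 978637.35 + 0.3086×1500.1 − 0.04193×2.27×1500.1 = 62.90 mGal
Difference = 62.90 − (-60.70) = 123.60 mGal

123.6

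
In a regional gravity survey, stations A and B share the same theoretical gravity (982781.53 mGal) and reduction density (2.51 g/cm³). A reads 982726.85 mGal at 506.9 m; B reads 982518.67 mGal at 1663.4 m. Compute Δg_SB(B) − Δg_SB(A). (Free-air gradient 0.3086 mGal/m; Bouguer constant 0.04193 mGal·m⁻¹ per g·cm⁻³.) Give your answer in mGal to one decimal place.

Δg_SB(A) = 982726.85 − 982781.53 + 0.3086×506.9 − 0.04193×2.51×506.9 = 48.40 mGal
Δg_SB(B) = 982518.67 − 982781.53 + 0.3086×1663.4 − 0.04193×2.51×1663.4 = 75.40 mGal
Difference = 75.40 − (48.40) = 27.00 mGal

27.0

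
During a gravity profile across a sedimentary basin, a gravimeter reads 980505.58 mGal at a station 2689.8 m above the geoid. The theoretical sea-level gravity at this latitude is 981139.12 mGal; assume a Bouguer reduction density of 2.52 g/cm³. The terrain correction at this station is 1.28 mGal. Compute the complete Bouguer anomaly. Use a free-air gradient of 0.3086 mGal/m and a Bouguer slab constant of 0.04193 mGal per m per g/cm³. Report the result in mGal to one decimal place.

-86.4

Free-air correction = 0.3086 × 2689.8 = 830.07 mGal
Free-air anomaly = 980505.58 − 981139.12 + (830.07) = 196.53 mGal
Bouguer slab correction = 0.04193 × 2.52 × 2689.8 = 284.21 mGal
Simple Bouguer anomaly = 196.53 − (284.21) = -87.68 mGal
Complete Bouguer anomaly = -87.68 + 1.28 = -86.40 mGal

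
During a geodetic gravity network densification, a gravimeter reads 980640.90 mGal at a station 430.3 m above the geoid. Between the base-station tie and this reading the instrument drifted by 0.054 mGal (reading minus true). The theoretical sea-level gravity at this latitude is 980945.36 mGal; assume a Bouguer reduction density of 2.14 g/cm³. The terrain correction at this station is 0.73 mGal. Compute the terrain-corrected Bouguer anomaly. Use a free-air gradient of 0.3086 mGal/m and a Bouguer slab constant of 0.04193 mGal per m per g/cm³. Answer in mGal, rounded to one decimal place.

-209.6

Drift-corrected reading = 980640.90 − (0.054) = 980640.846 mGal
Free-air correction = 0.3086 × 430.3 = 132.79 mGal
Free-air anomaly = 980640.846 − 980945.36 + (132.79) = -171.724 mGal
Bouguer slab correction = 0.04193 × 2.14 × 430.3 = 38.61 mGal
Simple Bouguer anomaly = -171.724 − (38.61) = -210.334 mGal
Complete Bouguer anomaly = -210.334 + 0.73 = -209.604 mGal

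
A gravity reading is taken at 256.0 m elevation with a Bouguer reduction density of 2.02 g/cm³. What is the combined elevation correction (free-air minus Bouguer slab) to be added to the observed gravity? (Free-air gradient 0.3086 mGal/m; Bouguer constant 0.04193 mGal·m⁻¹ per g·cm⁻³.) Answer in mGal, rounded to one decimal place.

57.3

Combined gradient = 0.3086 − 0.04193 × 2.02 = 0.2239014 mGal/m
Combined elevation correction = 0.2239014 × 256.0 = 57.3 mGal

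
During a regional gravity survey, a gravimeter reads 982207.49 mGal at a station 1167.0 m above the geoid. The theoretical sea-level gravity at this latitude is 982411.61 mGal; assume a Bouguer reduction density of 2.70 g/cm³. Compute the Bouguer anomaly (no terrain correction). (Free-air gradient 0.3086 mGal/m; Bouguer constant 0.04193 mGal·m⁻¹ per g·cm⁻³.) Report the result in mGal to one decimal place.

23.9

Free-air correction = 0.3086 × 1167.0 = 360.14 mGal
Free-air anomaly = 982207.49 − 982411.61 + (360.14) = 156.02 mGal
Bouguer slab correction = 0.04193 × 2.70 × 1167.0 = 132.12 mGal
Simple Bouguer anomaly = 156.02 − (132.12) = 23.90 mGal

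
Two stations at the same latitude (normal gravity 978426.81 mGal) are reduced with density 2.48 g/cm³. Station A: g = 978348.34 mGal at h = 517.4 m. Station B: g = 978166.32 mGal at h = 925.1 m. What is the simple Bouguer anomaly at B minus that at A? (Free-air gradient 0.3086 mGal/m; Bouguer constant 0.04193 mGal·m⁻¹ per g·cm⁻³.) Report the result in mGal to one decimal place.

Δg_SB(A) = 978348.34 − 978426.81 + 0.3086×517.4 − 0.04193×2.48×517.4 = 27.40 mGal
Δg_SB(B) = 978166.32 − 978426.81 + 0.3086×925.1 − 0.04193×2.48×925.1 = -71.20 mGal
Difference = -71.20 − (27.40) = -98.60 mGal

-98.6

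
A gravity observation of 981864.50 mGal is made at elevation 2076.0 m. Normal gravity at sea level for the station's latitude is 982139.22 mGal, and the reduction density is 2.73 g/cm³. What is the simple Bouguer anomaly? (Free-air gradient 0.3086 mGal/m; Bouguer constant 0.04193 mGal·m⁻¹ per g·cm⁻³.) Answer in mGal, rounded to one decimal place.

Free-air correction = 0.3086 × 2076.0 = 640.65 mGal
Free-air anomaly = 981864.50 − 982139.22 + (640.65) = 365.93 mGal
Bouguer slab correction = 0.04193 × 2.73 × 2076.0 = 237.64 mGal
Simple Bouguer anomaly = 365.93 − (237.64) = 128.29 mGal

128.3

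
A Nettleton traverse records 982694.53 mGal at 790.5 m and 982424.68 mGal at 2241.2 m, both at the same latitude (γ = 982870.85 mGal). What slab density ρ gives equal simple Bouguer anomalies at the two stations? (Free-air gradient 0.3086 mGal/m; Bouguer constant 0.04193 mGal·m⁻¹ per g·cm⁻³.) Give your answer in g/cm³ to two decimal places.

Δg_obs = 982424.68 − 982694.53 = -269.85 mGal over Δh = 2241.2 − 790.5 = 1450.7 m
Equal Bouguer anomalies ⇒ Δg_obs + (0.3086 − 0.04193ρ)·Δh = 0
0.3086 − 0.04193ρ = −Δg_obs/Δh = 0.18601
ρ = (0.3086 − 0.18601) / 0.04193 = 2.92 g/cm³

2.92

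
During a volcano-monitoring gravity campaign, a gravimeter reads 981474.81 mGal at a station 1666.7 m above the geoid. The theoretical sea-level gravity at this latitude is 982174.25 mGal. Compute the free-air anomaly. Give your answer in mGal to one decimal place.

-185.1

Free-air correction = 0.3086 × 1666.7 = 514.34 mGal
Free-air anomaly = 981474.81 − 982174.25 + (514.34) = -185.10 mGal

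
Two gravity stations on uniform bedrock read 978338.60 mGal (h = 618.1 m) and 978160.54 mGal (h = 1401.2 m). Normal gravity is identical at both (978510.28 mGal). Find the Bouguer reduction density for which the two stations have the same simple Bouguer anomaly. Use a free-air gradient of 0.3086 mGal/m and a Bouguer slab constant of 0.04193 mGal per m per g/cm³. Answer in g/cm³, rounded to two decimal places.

1.94

Δg_obs = 978160.54 − 978338.60 = -178.06 mGal over Δh = 1401.2 − 618.1 = 783.1 m
Equal Bouguer anomalies ⇒ Δg_obs + (0.3086 − 0.04193ρ)·Δh = 0
0.3086 − 0.04193ρ = −Δg_obs/Δh = 0.22738
ρ = (0.3086 − 0.22738) / 0.04193 = 1.94 g/cm³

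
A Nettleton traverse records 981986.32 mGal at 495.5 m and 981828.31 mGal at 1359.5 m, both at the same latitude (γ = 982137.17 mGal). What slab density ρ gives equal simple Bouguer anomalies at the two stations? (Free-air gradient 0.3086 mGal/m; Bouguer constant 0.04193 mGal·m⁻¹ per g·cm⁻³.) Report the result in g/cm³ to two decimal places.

Δg_obs = 981828.31 − 981986.32 = -158.01 mGal over Δh = 1359.5 − 495.5 = 864.0 m
Equal Bouguer anomalies ⇒ Δg_obs + (0.3086 − 0.04193ρ)·Δh = 0
0.3086 − 0.04193ρ = −Δg_obs/Δh = 0.18288
ρ = (0.3086 − 0.18288) / 0.04193 = 3.00 g/cm³

3.00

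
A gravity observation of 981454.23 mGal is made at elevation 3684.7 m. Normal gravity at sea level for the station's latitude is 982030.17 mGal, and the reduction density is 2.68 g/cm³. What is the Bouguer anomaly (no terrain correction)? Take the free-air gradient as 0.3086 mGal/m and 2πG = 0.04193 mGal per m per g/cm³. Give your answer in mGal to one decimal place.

147.1

Free-air correction = 0.3086 × 3684.7 = 1137.10 mGal
Free-air anomaly = 981454.23 − 982030.17 + (1137.10) = 561.16 mGal
Bouguer slab correction = 0.04193 × 2.68 × 3684.7 = 414.06 mGal
Simple Bouguer anomaly = 561.16 − (414.06) = 147.10 mGal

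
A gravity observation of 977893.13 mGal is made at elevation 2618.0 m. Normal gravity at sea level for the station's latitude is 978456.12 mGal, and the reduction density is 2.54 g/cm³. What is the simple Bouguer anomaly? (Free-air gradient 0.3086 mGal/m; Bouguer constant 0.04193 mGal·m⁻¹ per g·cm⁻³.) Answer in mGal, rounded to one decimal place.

Free-air correction = 0.3086 × 2618.0 = 807.91 mGal
Free-air anomaly = 977893.13 − 978456.12 + (807.91) = 244.92 mGal
Bouguer slab correction = 0.04193 × 2.54 × 2618.0 = 278.82 mGal
Simple Bouguer anomaly = 244.92 − (278.82) = -33.90 mGal

-33.9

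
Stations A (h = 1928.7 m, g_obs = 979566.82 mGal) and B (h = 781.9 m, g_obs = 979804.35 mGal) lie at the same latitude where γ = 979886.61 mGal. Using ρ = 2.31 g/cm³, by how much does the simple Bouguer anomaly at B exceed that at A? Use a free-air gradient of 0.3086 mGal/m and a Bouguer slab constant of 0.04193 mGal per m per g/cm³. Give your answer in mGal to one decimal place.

Δg_SB(A) = 979566.82 − 979886.61 + 0.3086×1928.7 − 0.04193×2.31×1928.7 = 88.60 mGal
Δg_SB(B) = 979804.35 − 979886.61 + 0.3086×781.9 − 0.04193×2.31×781.9 = 83.30 mGal
Difference = 83.30 − (88.60) = -5.30 mGal

-5.3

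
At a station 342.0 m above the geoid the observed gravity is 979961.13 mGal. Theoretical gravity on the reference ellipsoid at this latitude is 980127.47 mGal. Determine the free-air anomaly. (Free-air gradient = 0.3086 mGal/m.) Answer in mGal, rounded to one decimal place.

Free-air correction = 0.3086 × 342.0 = 105.54 mGal
Free-air anomaly = 979961.13 − 980127.47 + (105.54) = -60.80 mGal

-60.8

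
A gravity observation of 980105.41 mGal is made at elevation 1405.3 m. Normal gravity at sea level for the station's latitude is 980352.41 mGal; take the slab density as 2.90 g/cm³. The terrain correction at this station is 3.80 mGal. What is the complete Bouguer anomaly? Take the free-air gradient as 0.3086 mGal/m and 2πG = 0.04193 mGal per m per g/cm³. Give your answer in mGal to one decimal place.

19.6

Free-air correction = 0.3086 × 1405.3 = 433.68 mGal
Free-air anomaly = 980105.41 − 980352.41 + (433.68) = 186.68 mGal
Bouguer slab correction = 0.04193 × 2.90 × 1405.3 = 170.88 mGal
Simple Bouguer anomaly = 186.68 − (170.88) = 15.80 mGal
Complete Bouguer anomaly = 15.80 + 3.80 = 19.60 mGal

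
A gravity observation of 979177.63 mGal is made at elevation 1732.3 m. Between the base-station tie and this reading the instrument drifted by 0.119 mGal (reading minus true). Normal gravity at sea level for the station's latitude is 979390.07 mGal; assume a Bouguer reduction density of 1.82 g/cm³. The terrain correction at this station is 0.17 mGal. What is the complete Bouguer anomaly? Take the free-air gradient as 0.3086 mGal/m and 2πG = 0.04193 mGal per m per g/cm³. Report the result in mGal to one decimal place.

190.0

Drift-corrected reading = 979177.63 − (0.119) = 979177.511 mGal
Free-air correction = 0.3086 × 1732.3 = 534.59 mGal
Free-air anomaly = 979177.511 − 979390.07 + (534.59) = 322.031 mGal
Bouguer slab correction = 0.04193 × 1.82 × 1732.3 = 132.20 mGal
Simple Bouguer anomaly = 322.031 − (132.20) = 189.831 mGal
Complete Bouguer anomaly = 189.831 + 0.17 = 190.001 mGal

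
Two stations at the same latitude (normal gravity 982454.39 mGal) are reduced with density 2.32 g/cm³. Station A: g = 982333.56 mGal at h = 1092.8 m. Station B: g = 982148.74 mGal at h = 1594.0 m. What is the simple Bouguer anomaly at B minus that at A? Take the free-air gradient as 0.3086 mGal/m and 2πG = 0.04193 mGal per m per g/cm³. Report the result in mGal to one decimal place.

Δg_SB(A) = 982333.56 − 982454.39 + 0.3086×1092.8 − 0.04193×2.32×1092.8 = 110.10 mGal
Δg_SB(B) = 982148.74 − 982454.39 + 0.3086×1594.0 − 0.04193×2.32×1594.0 = 31.20 mGal
Difference = 31.20 − (110.10) = -78.90 mGal

-78.9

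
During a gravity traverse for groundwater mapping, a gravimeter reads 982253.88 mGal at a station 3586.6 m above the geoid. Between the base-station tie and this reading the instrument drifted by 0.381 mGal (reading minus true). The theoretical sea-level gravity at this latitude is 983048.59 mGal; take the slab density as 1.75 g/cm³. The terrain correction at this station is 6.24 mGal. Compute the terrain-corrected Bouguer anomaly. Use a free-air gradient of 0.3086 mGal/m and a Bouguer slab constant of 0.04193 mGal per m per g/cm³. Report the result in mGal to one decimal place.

54.8

Drift-corrected reading = 982253.88 − (0.381) = 982253.499 mGal
Free-air correction = 0.3086 × 3586.6 = 1106.82 mGal
Free-air anomaly = 982253.499 − 983048.59 + (1106.82) = 311.729 mGal
Bouguer slab correction = 0.04193 × 1.75 × 3586.6 = 263.18 mGal
Simple Bouguer anomaly = 311.729 − (263.18) = 48.549 mGal
Complete Bouguer anomaly = 48.549 + 6.24 = 54.789 mGal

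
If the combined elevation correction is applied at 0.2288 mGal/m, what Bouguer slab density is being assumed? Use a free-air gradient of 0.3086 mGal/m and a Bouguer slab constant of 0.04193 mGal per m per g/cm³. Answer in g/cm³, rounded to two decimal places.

1.90

0.2288 = 0.3086 − 0.04193 × ρ
ρ = (0.3086 − 0.2288) / 0.04193 = 1.90 g/cm³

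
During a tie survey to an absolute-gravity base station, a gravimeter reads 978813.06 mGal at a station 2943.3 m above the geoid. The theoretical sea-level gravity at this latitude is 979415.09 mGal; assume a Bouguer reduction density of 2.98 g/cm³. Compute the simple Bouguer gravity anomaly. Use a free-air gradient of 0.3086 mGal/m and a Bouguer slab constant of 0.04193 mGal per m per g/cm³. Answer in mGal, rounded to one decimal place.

-61.5

Free-air correction = 0.3086 × 2943.3 = 908.30 mGal
Free-air anomaly = 978813.06 − 979415.09 + (908.30) = 306.27 mGal
Bouguer slab correction = 0.04193 × 2.98 × 2943.3 = 367.77 mGal
Simple Bouguer anomaly = 306.27 − (367.77) = -61.50 mGal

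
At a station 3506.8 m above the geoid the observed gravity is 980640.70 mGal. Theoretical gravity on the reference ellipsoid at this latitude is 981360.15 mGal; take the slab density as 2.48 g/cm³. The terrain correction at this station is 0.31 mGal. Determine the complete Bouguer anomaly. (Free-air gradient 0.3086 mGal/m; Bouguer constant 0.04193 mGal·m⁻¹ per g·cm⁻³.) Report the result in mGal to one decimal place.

Free-air correction = 0.3086 × 3506.8 = 1082.20 mGal
Free-air anomaly = 980640.70 − 981360.15 + (1082.20) = 362.75 mGal
Bouguer slab correction = 0.04193 × 2.48 × 3506.8 = 364.66 mGal
Simple Bouguer anomaly = 362.75 − (364.66) = -1.91 mGal
Complete Bouguer anomaly = -1.91 + 0.31 = -1.60 mGal

-1.6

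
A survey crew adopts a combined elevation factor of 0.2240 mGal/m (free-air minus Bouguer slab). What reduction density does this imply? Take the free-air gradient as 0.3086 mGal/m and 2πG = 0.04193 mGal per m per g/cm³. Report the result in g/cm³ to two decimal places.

2.02

0.2240 = 0.3086 − 0.04193 × ρ
ρ = (0.3086 − 0.2240) / 0.04193 = 2.02 g/cm³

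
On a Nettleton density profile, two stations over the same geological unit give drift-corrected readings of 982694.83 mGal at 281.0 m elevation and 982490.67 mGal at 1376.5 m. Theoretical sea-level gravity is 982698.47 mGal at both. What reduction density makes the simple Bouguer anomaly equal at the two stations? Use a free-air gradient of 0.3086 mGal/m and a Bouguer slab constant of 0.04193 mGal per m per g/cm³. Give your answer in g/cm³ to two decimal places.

Δg_obs = 982490.67 − 982694.83 = -204.16 mGal over Δh = 1376.5 − 281.0 = 1095.5 m
Equal Bouguer anomalies ⇒ Δg_obs + (0.3086 − 0.04193ρ)·Δh = 0
0.3086 − 0.04193ρ = −Δg_obs/Δh = 0.18636
ρ = (0.3086 − 0.18636) / 0.04193 = 2.92 g/cm³

2.92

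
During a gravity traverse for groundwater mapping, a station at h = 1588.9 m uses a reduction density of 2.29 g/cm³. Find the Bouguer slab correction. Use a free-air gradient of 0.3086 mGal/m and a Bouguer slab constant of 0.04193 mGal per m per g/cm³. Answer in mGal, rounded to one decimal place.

152.6

Bouguer slab correction = 0.04193 × 2.29 × 1588.9 = 152.6 mGal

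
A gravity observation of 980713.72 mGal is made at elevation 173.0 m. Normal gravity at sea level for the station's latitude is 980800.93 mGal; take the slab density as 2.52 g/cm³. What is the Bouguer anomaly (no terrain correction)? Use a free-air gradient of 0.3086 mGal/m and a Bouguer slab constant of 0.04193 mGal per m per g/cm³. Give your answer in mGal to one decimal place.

Free-air correction = 0.3086 × 173.0 = 53.39 mGal
Free-air anomaly = 980713.72 − 980800.93 + (53.39) = -33.82 mGal
Bouguer slab correction = 0.04193 × 2.52 × 173.0 = 18.28 mGal
Simple Bouguer anomaly = -33.82 − (18.28) = -52.10 mGal

-52.1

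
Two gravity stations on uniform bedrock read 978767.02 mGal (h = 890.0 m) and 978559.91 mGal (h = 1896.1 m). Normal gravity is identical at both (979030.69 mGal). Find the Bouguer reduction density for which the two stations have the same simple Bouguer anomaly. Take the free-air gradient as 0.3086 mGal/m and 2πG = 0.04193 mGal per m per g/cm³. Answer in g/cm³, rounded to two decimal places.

Δg_obs = 978559.91 − 978767.02 = -207.11 mGal over Δh = 1896.1 − 890.0 = 1006.1 m
Equal Bouguer anomalies ⇒ Δg_obs + (0.3086 − 0.04193ρ)·Δh = 0
0.3086 − 0.04193ρ = −Δg_obs/Δh = 0.20585
ρ = (0.3086 − 0.20585) / 0.04193 = 2.45 g/cm³

2.45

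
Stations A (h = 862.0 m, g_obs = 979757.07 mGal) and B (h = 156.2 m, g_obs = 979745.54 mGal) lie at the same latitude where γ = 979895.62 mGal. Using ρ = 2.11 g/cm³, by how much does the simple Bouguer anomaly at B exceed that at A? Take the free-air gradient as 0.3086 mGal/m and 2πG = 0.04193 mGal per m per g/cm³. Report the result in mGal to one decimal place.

-166.9

Δg_SB(A) = 979757.07 − 979895.62 + 0.3086×862.0 − 0.04193×2.11×862.0 = 51.20 mGal
Δg_SB(B) = 979745.54 − 979895.62 + 0.3086×156.2 − 0.04193×2.11×156.2 = -115.70 mGal
Difference = -115.70 − (51.20) = -166.90 mGal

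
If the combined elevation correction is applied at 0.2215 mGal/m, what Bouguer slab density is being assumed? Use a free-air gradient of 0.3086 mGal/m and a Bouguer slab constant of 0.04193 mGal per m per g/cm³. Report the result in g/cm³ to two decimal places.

2.08

0.2215 = 0.3086 − 0.04193 × ρ
ρ = (0.3086 − 0.2215) / 0.04193 = 2.08 g/cm³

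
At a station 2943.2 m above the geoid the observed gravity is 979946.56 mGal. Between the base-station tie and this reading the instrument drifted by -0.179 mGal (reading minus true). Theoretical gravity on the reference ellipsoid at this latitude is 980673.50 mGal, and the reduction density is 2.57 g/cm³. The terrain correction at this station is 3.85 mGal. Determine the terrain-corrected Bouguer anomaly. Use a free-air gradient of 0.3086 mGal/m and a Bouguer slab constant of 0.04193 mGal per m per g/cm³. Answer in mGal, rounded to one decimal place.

Drift-corrected reading = 979946.56 − (-0.179) = 979946.739 mGal
Free-air correction = 0.3086 × 2943.2 = 908.27 mGal
Free-air anomaly = 979946.739 − 980673.50 + (908.27) = 181.509 mGal
Bouguer slab correction = 0.04193 × 2.57 × 2943.2 = 317.16 mGal
Simple Bouguer anomaly = 181.509 − (317.16) = -135.651 mGal
Complete Bouguer anomaly = -135.651 + 3.85 = -131.801 mGal

-131.8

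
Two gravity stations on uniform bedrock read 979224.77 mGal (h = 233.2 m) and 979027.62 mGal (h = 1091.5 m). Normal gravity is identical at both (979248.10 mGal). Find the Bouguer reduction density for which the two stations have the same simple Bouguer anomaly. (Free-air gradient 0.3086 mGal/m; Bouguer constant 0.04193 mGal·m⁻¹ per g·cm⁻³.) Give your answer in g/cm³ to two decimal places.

Δg_obs = 979027.62 − 979224.77 = -197.15 mGal over Δh = 1091.5 − 233.2 = 858.3 m
Equal Bouguer anomalies ⇒ Δg_obs + (0.3086 − 0.04193ρ)·Δh = 0
0.3086 − 0.04193ρ = −Δg_obs/Δh = 0.22970
ρ = (0.3086 − 0.22970) / 0.04193 = 1.88 g/cm³

1.88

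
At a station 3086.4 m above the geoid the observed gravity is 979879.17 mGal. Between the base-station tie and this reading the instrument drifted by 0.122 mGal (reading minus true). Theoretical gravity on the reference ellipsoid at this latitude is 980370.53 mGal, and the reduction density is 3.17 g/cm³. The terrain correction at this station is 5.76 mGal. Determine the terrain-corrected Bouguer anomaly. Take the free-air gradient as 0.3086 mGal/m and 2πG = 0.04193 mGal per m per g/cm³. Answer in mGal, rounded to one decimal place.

56.5

Drift-corrected reading = 979879.17 − (0.122) = 979879.048 mGal
Free-air correction = 0.3086 × 3086.4 = 952.46 mGal
Free-air anomaly = 979879.048 − 980370.53 + (952.46) = 460.978 mGal
Bouguer slab correction = 0.04193 × 3.17 × 3086.4 = 410.24 mGal
Simple Bouguer anomaly = 460.978 − (410.24) = 50.738 mGal
Complete Bouguer anomaly = 50.738 + 5.76 = 56.498 mGal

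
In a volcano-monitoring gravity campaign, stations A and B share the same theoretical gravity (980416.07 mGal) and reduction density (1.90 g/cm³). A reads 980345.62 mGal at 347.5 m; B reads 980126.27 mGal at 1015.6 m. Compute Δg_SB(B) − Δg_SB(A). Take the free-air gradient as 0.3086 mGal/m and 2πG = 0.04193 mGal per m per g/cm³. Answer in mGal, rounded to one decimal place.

-66.4

Δg_SB(A) = 980345.62 − 980416.07 + 0.3086×347.5 − 0.04193×1.90×347.5 = 9.10 mGal
Δg_SB(B) = 980126.27 − 980416.07 + 0.3086×1015.6 − 0.04193×1.90×1015.6 = -57.30 mGal
Difference = -57.30 − (9.10) = -66.40 mGal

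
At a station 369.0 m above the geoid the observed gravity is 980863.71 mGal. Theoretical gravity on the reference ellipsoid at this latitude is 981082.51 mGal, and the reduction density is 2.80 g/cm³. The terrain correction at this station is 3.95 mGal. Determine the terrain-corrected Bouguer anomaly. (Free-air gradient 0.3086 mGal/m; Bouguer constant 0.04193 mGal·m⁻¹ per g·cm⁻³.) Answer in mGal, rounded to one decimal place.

-144.3

Free-air correction = 0.3086 × 369.0 = 113.87 mGal
Free-air anomaly = 980863.71 − 981082.51 + (113.87) = -104.93 mGal
Bouguer slab correction = 0.04193 × 2.80 × 369.0 = 43.32 mGal
Simple Bouguer anomaly = -104.93 − (43.32) = -148.25 mGal
Complete Bouguer anomaly = -148.25 + 3.95 = -144.30 mGal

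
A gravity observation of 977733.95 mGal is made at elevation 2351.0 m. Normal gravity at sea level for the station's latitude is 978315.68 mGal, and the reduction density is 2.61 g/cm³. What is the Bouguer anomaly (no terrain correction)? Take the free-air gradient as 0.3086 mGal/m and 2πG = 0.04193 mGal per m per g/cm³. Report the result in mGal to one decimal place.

Free-air correction = 0.3086 × 2351.0 = 725.52 mGal
Free-air anomaly = 977733.95 − 978315.68 + (725.52) = 143.79 mGal
Bouguer slab correction = 0.04193 × 2.61 × 2351.0 = 257.29 mGal
Simple Bouguer anomaly = 143.79 − (257.29) = -113.50 mGal

-113.5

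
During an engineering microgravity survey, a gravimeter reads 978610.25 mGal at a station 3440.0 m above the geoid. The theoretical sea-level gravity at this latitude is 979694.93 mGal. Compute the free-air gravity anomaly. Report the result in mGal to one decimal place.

-23.1

Free-air correction = 0.3086 × 3440.0 = 1061.58 mGal
Free-air anomaly = 978610.25 − 979694.93 + (1061.58) = -23.10 mGal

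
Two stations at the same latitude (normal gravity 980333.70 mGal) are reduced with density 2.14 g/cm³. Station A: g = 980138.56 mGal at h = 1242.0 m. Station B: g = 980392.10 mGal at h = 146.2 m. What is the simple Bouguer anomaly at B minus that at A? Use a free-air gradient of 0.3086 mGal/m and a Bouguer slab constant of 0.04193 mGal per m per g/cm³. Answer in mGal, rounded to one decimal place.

13.7

Δg_SB(A) = 980138.56 − 980333.70 + 0.3086×1242.0 − 0.04193×2.14×1242.0 = 76.70 mGal
Δg_SB(B) = 980392.10 − 980333.70 + 0.3086×146.2 − 0.04193×2.14×146.2 = 90.40 mGal
Difference = 90.40 − (76.70) = 13.70 mGal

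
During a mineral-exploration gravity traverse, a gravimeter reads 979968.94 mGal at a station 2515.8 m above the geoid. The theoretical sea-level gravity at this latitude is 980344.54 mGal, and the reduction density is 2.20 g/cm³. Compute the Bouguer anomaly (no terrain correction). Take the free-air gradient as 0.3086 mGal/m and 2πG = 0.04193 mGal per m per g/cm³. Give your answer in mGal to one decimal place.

Free-air correction = 0.3086 × 2515.8 = 776.38 mGal
Free-air anomaly = 979968.94 − 980344.54 + (776.38) = 400.78 mGal
Bouguer slab correction = 0.04193 × 2.20 × 2515.8 = 232.07 mGal
Simple Bouguer anomaly = 400.78 − (232.07) = 168.71 mGal

168.7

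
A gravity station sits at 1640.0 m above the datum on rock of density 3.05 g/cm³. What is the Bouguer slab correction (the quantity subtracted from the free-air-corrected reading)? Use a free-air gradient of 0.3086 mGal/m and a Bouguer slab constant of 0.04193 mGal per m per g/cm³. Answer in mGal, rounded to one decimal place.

Bouguer slab correction = 0.04193 × 3.05 × 1640.0 = 209.7 mGal

209.7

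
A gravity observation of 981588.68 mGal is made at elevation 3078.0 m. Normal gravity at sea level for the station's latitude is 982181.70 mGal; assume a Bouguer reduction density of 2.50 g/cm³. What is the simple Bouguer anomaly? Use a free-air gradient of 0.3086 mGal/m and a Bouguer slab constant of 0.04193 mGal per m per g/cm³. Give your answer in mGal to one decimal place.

34.2

Free-air correction = 0.3086 × 3078.0 = 949.87 mGal
Free-air anomaly = 981588.68 − 982181.70 + (949.87) = 356.85 mGal
Bouguer slab correction = 0.04193 × 2.50 × 3078.0 = 322.65 mGal
Simple Bouguer anomaly = 356.85 − (322.65) = 34.20 mGal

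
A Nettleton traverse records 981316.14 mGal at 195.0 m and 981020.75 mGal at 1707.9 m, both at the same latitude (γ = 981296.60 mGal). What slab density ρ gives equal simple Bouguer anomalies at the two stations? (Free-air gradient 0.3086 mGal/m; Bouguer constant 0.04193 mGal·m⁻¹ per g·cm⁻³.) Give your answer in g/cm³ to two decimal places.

2.70

Δg_obs = 981020.75 − 981316.14 = -295.39 mGal over Δh = 1707.9 − 195.0 = 1512.9 m
Equal Bouguer anomalies ⇒ Δg_obs + (0.3086 − 0.04193ρ)·Δh = 0
0.3086 − 0.04193ρ = −Δg_obs/Δh = 0.19525
ρ = (0.3086 − 0.19525) / 0.04193 = 2.70 g/cm³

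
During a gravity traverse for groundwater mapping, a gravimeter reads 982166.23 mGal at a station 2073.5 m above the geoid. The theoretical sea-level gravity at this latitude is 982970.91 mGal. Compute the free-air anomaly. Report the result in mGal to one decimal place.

Free-air correction = 0.3086 × 2073.5 = 639.88 mGal
Free-air anomaly = 982166.23 − 982970.91 + (639.88) = -164.80 mGal

-164.8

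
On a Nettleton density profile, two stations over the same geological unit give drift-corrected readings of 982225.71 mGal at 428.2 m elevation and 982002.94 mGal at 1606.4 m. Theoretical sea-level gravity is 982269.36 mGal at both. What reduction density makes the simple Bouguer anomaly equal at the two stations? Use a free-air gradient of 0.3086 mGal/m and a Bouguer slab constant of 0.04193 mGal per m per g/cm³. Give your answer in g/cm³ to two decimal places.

2.85

Δg_obs = 982002.94 − 982225.71 = -222.77 mGal over Δh = 1606.4 − 428.2 = 1178.2 m
Equal Bouguer anomalies ⇒ Δg_obs + (0.3086 − 0.04193ρ)·Δh = 0
0.3086 − 0.04193ρ = −Δg_obs/Δh = 0.18908
ρ = (0.3086 − 0.18908) / 0.04193 = 2.85 g/cm³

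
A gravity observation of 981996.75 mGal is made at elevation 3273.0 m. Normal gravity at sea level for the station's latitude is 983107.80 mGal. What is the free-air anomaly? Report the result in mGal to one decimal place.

-101.0

Free-air correction = 0.3086 × 3273.0 = 1010.05 mGal
Free-air anomaly = 981996.75 − 983107.80 + (1010.05) = -101.00 mGal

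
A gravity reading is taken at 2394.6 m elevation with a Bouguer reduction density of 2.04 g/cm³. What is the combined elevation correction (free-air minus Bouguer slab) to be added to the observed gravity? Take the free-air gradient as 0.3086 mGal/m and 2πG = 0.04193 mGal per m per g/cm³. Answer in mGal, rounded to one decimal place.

Combined gradient = 0.3086 − 0.04193 × 2.04 = 0.2230628 mGal/m
Combined elevation correction = 0.2230628 × 2394.6 = 534.1 mGal

534.1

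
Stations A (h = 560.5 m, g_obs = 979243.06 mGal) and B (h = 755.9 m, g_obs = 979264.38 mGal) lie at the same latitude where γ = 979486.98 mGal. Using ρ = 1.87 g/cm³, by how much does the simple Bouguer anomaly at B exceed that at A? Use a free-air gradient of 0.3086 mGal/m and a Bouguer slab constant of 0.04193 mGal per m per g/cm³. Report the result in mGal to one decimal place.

66.3

Δg_SB(A) = 979243.06 − 979486.98 + 0.3086×560.5 − 0.04193×1.87×560.5 = -114.90 mGal
Δg_SB(B) = 979264.38 − 979486.98 + 0.3086×755.9 − 0.04193×1.87×755.9 = -48.60 mGal
Difference = -48.60 − (-114.90) = 66.30 mGal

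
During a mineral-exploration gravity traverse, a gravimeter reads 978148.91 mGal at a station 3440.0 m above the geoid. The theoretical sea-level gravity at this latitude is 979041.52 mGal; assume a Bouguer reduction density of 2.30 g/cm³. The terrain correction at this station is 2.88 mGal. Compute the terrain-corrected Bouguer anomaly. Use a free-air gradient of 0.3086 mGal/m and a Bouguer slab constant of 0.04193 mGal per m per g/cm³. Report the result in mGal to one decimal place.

-159.9

Free-air correction = 0.3086 × 3440.0 = 1061.58 mGal
Free-air anomaly = 978148.91 − 979041.52 + (1061.58) = 168.97 mGal
Bouguer slab correction = 0.04193 × 2.30 × 3440.0 = 331.75 mGal
Simple Bouguer anomaly = 168.97 − (331.75) = -162.78 mGal
Complete Bouguer anomaly = -162.78 + 2.88 = -159.90 mGal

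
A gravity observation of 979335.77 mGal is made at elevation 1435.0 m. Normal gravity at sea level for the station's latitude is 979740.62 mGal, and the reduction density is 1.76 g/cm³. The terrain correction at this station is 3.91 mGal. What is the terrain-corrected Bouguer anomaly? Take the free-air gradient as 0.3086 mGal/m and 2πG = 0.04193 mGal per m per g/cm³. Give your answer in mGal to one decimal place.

-64.0

Free-air correction = 0.3086 × 1435.0 = 442.84 mGal
Free-air anomaly = 979335.77 − 979740.62 + (442.84) = 37.99 mGal
Bouguer slab correction = 0.04193 × 1.76 × 1435.0 = 105.90 mGal
Simple Bouguer anomaly = 37.99 − (105.90) = -67.91 mGal
Complete Bouguer anomaly = -67.91 + 3.91 = -64.00 mGal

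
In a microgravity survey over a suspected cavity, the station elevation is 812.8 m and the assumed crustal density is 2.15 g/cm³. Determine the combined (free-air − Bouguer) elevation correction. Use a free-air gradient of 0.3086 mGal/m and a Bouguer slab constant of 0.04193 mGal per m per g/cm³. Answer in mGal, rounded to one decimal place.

Combined gradient = 0.3086 − 0.04193 × 2.15 = 0.2184505 mGal/m
Combined elevation correction = 0.2184505 × 812.8 = 177.6 mGal

177.6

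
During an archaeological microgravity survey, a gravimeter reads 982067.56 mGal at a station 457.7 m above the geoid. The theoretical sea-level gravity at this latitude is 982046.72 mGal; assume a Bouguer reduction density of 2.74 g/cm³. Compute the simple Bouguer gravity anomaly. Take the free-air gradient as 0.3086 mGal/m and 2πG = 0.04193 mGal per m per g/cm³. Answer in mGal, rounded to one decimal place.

109.5

Free-air correction = 0.3086 × 457.7 = 141.25 mGal
Free-air anomaly = 982067.56 − 982046.72 + (141.25) = 162.09 mGal
Bouguer slab correction = 0.04193 × 2.74 × 457.7 = 52.58 mGal
Simple Bouguer anomaly = 162.09 − (52.58) = 109.51 mGal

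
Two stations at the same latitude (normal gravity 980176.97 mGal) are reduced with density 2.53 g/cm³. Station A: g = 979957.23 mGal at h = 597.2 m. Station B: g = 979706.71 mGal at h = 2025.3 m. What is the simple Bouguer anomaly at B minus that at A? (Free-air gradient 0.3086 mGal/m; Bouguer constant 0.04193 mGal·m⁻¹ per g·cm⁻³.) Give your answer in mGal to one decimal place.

Δg_SB(A) = 979957.23 − 980176.97 + 0.3086×597.2 − 0.04193×2.53×597.2 = -98.80 mGal
Δg_SB(B) = 979706.71 − 980176.97 + 0.3086×2025.3 − 0.04193×2.53×2025.3 = -60.10 mGal
Difference = -60.10 − (-98.80) = 38.70 mGal

38.7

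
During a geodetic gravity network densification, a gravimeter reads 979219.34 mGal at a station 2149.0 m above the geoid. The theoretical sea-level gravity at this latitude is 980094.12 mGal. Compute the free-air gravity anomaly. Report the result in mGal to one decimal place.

Free-air correction = 0.3086 × 2149.0 = 663.18 mGal
Free-air anomaly = 979219.34 − 980094.12 + (663.18) = -211.60 mGal

-211.6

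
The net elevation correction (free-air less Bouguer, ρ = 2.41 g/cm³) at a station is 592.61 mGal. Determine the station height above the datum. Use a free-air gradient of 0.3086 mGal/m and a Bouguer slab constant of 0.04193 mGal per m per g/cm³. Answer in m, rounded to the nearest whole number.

2855

Combined gradient = 0.3086 − 0.04193 × 2.41 = 0.2075487 mGal/m
h = 592.61 / 0.2075487 = 2855.28 m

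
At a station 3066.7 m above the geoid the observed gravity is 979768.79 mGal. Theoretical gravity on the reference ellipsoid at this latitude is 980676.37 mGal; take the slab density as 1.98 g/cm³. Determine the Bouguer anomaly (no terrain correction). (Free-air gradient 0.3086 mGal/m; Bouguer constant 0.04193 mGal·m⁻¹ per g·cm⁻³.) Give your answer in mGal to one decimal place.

Free-air correction = 0.3086 × 3066.7 = 946.38 mGal
Free-air anomaly = 979768.79 − 980676.37 + (946.38) = 38.80 mGal
Bouguer slab correction = 0.04193 × 1.98 × 3066.7 = 254.60 mGal
Simple Bouguer anomaly = 38.80 − (254.60) = -215.80 mGal

-215.8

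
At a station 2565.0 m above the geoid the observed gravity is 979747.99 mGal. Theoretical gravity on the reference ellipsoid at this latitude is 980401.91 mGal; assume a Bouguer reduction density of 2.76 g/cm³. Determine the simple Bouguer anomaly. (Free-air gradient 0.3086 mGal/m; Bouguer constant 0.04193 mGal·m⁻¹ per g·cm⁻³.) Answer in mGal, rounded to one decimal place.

-159.2

Free-air correction = 0.3086 × 2565.0 = 791.56 mGal
Free-air anomaly = 979747.99 − 980401.91 + (791.56) = 137.64 mGal
Bouguer slab correction = 0.04193 × 2.76 × 2565.0 = 296.84 mGal
Simple Bouguer anomaly = 137.64 − (296.84) = -159.20 mGal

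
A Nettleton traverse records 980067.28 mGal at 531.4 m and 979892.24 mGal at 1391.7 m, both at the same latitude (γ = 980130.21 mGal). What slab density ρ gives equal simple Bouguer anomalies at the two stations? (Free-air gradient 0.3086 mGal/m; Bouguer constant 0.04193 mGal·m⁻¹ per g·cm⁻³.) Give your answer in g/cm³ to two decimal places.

Δg_obs = 979892.24 − 980067.28 = -175.04 mGal over Δh = 1391.7 − 531.4 = 860.3 m
Equal Bouguer anomalies ⇒ Δg_obs + (0.3086 − 0.04193ρ)·Δh = 0
0.3086 − 0.04193ρ = −Δg_obs/Δh = 0.20346
ρ = (0.3086 − 0.20346) / 0.04193 = 2.51 g/cm³

2.51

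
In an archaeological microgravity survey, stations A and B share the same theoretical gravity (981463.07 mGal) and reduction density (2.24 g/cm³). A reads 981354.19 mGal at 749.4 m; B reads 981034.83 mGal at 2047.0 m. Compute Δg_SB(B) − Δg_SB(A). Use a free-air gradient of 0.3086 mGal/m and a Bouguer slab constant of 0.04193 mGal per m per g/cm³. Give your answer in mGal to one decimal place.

Δg_SB(A) = 981354.19 − 981463.07 + 0.3086×749.4 − 0.04193×2.24×749.4 = 52.00 mGal
Δg_SB(B) = 981034.83 − 981463.07 + 0.3086×2047.0 − 0.04193×2.24×2047.0 = 11.20 mGal
Difference = 11.20 − (52.00) = -40.80 mGal

-40.8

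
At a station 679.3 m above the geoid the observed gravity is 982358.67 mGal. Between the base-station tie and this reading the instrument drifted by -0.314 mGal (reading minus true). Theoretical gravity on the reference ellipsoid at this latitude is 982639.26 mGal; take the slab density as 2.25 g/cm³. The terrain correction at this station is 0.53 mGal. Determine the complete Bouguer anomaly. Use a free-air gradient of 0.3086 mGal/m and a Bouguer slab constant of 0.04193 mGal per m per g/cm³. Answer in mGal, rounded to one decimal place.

Drift-corrected reading = 982358.67 − (-0.314) = 982358.984 mGal
Free-air correction = 0.3086 × 679.3 = 209.63 mGal
Free-air anomaly = 982358.984 − 982639.26 + (209.63) = -70.646 mGal
Bouguer slab correction = 0.04193 × 2.25 × 679.3 = 64.09 mGal
Simple Bouguer anomaly = -70.646 − (64.09) = -134.736 mGal
Complete Bouguer anomaly = -134.736 + 0.53 = -134.206 mGal

-134.2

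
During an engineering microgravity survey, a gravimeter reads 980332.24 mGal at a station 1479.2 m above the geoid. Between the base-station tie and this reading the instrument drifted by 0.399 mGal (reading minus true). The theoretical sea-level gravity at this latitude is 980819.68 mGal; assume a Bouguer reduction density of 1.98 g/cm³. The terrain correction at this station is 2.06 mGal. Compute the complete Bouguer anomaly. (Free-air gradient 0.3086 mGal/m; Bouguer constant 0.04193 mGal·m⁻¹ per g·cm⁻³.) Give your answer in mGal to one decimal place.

Drift-corrected reading = 980332.24 − (0.399) = 980331.841 mGal
Free-air correction = 0.3086 × 1479.2 = 456.48 mGal
Free-air anomaly = 980331.841 − 980819.68 + (456.48) = -31.359 mGal
Bouguer slab correction = 0.04193 × 1.98 × 1479.2 = 122.81 mGal
Simple Bouguer anomaly = -31.359 − (122.81) = -154.169 mGal
Complete Bouguer anomaly = -154.169 + 2.06 = -152.109 mGal

-152.1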